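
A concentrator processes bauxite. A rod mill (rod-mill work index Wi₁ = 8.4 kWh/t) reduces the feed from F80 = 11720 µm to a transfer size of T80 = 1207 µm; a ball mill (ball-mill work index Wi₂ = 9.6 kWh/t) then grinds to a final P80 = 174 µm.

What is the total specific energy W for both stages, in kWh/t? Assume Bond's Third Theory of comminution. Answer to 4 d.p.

Bond:  W = 10 Wi (1/√P − 1/√F)
Stage 1 (11720→1207 µm, Wi₁=8.4): W₁ = 10·8.4·(0.028784 − 0.009237) = 1.6419 kWh/t
Stage 2 (1207→174 µm, Wi₂=9.6): W₂ = 10·9.6·(0.075810 − 0.028784) = 4.5145 kWh/t
W = W₁ + W₂ = 1.6419 + 4.5145 = 6.1564 kWh/t

W = 6.1564 kWh/t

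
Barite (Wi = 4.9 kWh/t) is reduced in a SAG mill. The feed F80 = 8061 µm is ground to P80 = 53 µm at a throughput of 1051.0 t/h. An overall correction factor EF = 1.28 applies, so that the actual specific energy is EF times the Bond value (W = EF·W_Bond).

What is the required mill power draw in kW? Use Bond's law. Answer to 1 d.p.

W_Bond = 10·Wi·(1/√P₈₀ − 1/√F₈₀)
W = 10·4.9·(1/√53 − 1/√8061) = 10·4.9·(0.126223) = 6.1849 kWh/t
W_actual = 1.28 × 6.1849 = 7.9167 kWh/t
Power = W × throughput = 7.9167 kWh/t × 1051.0 t/h = 8320.4 kW

P = 8320.4 kW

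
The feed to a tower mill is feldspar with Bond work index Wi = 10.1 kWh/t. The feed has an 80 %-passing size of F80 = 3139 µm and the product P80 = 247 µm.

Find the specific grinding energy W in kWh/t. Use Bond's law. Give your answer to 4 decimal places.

W = 10 Wi (P80^-0.5 − F80^-0.5)
1/√247 = 0.063628;  1/√3139 = 0.017849
W = 10·10.1·(0.063628 − 0.017849) = 4.6238 kWh/t

W = 4.6238 kWh/t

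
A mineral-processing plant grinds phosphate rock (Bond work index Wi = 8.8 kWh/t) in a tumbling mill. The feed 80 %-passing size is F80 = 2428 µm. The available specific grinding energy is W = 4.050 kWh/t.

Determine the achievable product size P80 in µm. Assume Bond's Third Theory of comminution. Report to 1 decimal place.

Bond:  W = 10 Wi (1/√P − 1/√F)
⇒ 1/√P80 = W/(10 Wi) + 1/√F80
  = 4.0500/(10·8.8) + 1/√2428 = 0.046023 + 0.020294 = 0.066317
P80 = (1/0.066317)² = 15.0791² = 227.38 µm

P80 = 227.4 µm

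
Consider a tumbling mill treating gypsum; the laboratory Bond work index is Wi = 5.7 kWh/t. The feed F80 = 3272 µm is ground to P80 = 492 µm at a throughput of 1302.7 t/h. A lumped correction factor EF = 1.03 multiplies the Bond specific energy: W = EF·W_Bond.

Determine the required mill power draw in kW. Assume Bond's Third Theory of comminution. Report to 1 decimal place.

P = 2111.0 kW

W = 10 Wi (P80^-0.5 − F80^-0.5)
W = 10·5.7·(1/√492 − 1/√3272) = 10·5.7·(0.027601) = 1.5733 kWh/t
With EF = 1.03: W = 1.5733·1.03 = 1.6205 kWh/t
P_mill = W·ṁ = 1.6205·1302.7 = 2111.0 kW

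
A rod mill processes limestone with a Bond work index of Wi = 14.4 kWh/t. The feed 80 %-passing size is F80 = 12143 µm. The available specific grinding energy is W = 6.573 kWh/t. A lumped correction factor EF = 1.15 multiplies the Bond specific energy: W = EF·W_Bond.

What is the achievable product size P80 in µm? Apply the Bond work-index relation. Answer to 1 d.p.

W = 10 Wi (1/√P80 − 1/√F80)  [Bond]
W_Bond = W / EF = 6.573 / 1.15 = 5.7157 kWh/t
⇒ 1/√P80 = W_Bond/(10 Wi) + 1/√F80
  = 5.7157/(10·14.4) + 1/√12143 = 0.039692 + 0.009075 = 0.048767
P80 = (1/0.048767)² = 20.5057² = 420.49 µm

P80 = 420.5 µm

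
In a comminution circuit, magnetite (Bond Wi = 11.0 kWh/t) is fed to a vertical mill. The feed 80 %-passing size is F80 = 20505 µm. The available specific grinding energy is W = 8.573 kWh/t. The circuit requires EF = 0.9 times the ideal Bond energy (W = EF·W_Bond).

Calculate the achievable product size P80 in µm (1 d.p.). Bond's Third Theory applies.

P80 = 114.2 µm

W = 10·Wi·[P80^(−½) − F80^(−½)]
W_Bond = W / EF = 8.573 / 0.9 = 9.5256 kWh/t
⇒ 1/√P80 = W_Bond/(10·Wi) + 1/√F80
  = 9.5256/(10·11.0) + 1/√20505 = 0.086596 + 0.006983 = 0.093579
P80 = (1/0.093579)² = 10.6861² = 114.19 µm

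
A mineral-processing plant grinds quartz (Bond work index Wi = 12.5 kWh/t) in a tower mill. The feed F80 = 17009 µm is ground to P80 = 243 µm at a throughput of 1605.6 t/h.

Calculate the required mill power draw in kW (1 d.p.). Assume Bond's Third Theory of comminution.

P = 11336.0 kW

W = 10·Wi·(P80^(-½) − F80^(-½))
W = 10·12.5·(1/√243 − 1/√17009) = 10·12.5·(0.056482) = 7.0603 kWh/t
P = W·T = 7.0603·1605.6 = 11336.0 kW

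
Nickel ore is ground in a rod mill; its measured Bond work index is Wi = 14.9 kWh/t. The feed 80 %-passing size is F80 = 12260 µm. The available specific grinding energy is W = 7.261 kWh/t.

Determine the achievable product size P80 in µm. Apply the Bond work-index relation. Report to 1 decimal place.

W = 10 Wi (P80^-0.5 − F80^-0.5)
P80^(−½) = W/(10 Wi) + F80^(−½)
  = 7.2610/(10·14.9) + 1/√12260 = 0.048732 + 0.009031 = 0.057763
P80 = (1/0.057763)² = 17.3121² = 299.71 µm

P80 = 299.7 µm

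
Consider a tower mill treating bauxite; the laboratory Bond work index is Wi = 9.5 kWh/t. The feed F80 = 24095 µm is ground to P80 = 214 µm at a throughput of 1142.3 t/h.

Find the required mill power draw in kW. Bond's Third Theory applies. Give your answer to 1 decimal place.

P = 6719.1 kW

W = 10·Wi·[P80^(−½) − F80^(−½)]
W = 10·9.5·(1/√214 − 1/√24095) = 10·9.5·(0.061916) = 5.8821 kWh/t
P_mill = W·ṁ = 5.8821·1142.3 = 6719.1 kW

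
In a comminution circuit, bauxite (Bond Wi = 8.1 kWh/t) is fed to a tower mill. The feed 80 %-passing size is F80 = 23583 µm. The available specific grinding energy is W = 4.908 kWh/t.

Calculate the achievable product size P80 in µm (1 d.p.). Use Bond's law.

W_Bond = 10·Wi·(1/√P₈₀ − 1/√F₈₀)
P80^(−½) = W/(10 Wi) + F80^(−½)
  = 4.9080/(10·8.1) + 1/√23583 = 0.060593 + 0.006512 = 0.067104
P80 = (1/0.067104)² = 14.9022² = 222.07 µm

P80 = 222.1 µm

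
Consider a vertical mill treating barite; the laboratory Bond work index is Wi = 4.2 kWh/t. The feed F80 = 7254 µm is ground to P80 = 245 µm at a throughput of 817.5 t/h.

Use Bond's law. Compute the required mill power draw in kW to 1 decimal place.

W = 10 Wi (1/√P80 − 1/√F80)  [Bond]
W = 10·4.2·(1/√245 − 1/√7254) = 10·4.2·(0.052146) = 2.1902 kWh/t
P = W·T = 2.1902·817.5 = 1790.4 kW

P = 1790.4 kW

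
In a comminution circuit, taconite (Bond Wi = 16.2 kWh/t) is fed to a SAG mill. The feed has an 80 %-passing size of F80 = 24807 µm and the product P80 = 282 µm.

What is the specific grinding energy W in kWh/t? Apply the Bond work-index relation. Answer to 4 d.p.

W = 10 Wi (P80^-0.5 − F80^-0.5)
1/√282 = 0.059549;  1/√24807 = 0.006349
W = 10·16.2·(0.059549 − 0.006349) = 8.6184 kWh/t

W = 8.6184 kWh/t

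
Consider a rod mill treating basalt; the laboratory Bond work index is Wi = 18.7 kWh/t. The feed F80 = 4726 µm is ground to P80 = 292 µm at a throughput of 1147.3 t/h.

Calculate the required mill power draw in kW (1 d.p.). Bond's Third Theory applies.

P = 9434.5 kW

W_Bond = 10·Wi·(1/√P₈₀ − 1/√F₈₀)
W = 10·18.7·(1/√292 − 1/√4726) = 10·18.7·(0.043974) = 8.2232 kWh/t
P = W·T = 8.2232·1147.3 = 9434.5 kW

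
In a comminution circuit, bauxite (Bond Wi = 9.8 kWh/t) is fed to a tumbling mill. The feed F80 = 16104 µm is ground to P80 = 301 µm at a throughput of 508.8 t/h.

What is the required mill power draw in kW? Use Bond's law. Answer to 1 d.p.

P = 2481.1 kW

W = 10 Wi (P80^-0.5 − F80^-0.5)
W = 10·9.8·(1/√301 − 1/√16104) = 10·9.8·(0.049759) = 4.8764 kWh/t
Power = W × throughput = 4.8764 kWh/t × 508.8 t/h = 2481.1 kW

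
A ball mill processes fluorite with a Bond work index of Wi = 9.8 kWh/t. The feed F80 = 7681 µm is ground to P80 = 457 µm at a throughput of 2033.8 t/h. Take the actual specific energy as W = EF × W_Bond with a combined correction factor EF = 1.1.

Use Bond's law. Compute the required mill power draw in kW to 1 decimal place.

W = 10 Wi (P80^-0.5 − F80^-0.5)
W = 10·9.8·(1/√457 − 1/√7681) = 10·9.8·(0.035368) = 3.4661 kWh/t
W_actual = 1.1 × 3.4661 = 3.8127 kWh/t
Mill draw = 3.8127 × 2033.8 = 7754.2 kW

P = 7754.2 kW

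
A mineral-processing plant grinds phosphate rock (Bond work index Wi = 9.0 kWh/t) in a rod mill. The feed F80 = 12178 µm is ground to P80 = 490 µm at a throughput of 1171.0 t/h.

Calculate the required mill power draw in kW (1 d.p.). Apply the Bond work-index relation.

P = 3806.0 kW

Bond:  W = 10 Wi (1/√P − 1/√F)
W = 10·9.0·(1/√490 − 1/√12178) = 10·9.0·(0.036114) = 3.2502 kWh/t
P = W·T = 3.2502·1171.0 = 3806.0 kW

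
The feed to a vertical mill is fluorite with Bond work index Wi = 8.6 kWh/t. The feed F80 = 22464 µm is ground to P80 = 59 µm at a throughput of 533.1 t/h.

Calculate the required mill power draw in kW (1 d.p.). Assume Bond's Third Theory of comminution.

W = 10 Wi / √P80 − 10 Wi / √F80
W = 10·8.6·(1/√59 − 1/√22464) = 10·8.6·(0.123517) = 10.6225 kWh/t
P = W·T = 10.6225·533.1 = 5662.8 kW

P = 5662.8 kW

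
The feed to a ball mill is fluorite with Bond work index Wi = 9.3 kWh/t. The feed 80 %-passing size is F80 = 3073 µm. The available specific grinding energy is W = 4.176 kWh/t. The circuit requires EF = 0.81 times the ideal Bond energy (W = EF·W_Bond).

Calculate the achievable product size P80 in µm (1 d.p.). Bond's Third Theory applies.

P80 = 185.2 µm

W = 10·Wi·[P80^(−½) − F80^(−½)]
W_Bond = W / EF = 4.176 / 0.81 = 5.1556 kWh/t
⇒ 1/√P80 = W_Bond/(10 Wi) + 1/√F80
  = 5.1556/(10·9.3) + 1/√3073 = 0.055436 + 0.018039 = 0.073475
P80 = (1/0.073475)² = 13.6100² = 185.23 µm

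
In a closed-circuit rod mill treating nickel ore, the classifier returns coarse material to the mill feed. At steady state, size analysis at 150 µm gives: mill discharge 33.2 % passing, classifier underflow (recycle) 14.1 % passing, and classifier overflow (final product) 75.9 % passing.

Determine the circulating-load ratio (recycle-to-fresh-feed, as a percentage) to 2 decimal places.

CL = 223.56 %

Balance %-passing 150 µm (r = R/F):
(1+r)d = ru + o → r = (o−d)/(d−u)
r = (75.9 − 33.2)/(33.2 − 14.1) = 42.7/19.1 = 2.2356
CL = 100·r = 223.56 %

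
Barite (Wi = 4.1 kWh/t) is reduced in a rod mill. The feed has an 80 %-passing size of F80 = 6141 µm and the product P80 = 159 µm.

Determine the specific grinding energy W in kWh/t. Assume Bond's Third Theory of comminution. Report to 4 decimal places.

W = 10·Wi·[P80^(−½) − F80^(−½)]
1/√159 = 0.079305;  1/√6141 = 0.012761
W = 10·4.1·(0.079305 − 0.012761) = 2.7283 kWh/t

W = 2.7283 kWh/t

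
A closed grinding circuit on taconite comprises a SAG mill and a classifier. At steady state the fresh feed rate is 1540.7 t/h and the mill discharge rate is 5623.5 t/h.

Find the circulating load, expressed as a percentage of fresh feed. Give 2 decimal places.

Discharge = new feed + return, hence
R = M − F = 5623.5 − 1540.7 = 4082.8 t/h
CL = 100·R/F = 100·4082.8/1540.7 = 265.00 %

CL = 265.00 %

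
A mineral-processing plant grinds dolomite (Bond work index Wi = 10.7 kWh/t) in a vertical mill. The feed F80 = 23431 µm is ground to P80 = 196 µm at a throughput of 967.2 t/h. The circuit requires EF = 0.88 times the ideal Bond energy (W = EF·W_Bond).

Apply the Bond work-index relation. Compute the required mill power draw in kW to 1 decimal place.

P = 5910.2 kW

W = 10 Wi / √P80 − 10 Wi / √F80
W = 10·10.7·(1/√196 − 1/√23431) = 10·10.7·(0.064896) = 6.9438 kWh/t
With EF = 0.88: W = 6.9438·0.88 = 6.1106 kWh/t
Power = W × throughput = 6.1106 kWh/t × 967.2 t/h = 5910.2 kW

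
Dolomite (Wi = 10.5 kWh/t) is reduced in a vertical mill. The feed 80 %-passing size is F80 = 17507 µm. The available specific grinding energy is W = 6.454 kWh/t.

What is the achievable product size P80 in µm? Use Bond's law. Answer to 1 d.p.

Bond: W = 10·Wi·(1/√P80 − 1/√F80)
P80^-0.5 = F80^-0.5 + W/(10 Wi)
  = 6.4540/(10·10.5) + 1/√17507 = 0.061467 + 0.007558 = 0.069024
P80 = (1/0.069024)² = 14.4876² = 209.89 µm

P80 = 209.9 µm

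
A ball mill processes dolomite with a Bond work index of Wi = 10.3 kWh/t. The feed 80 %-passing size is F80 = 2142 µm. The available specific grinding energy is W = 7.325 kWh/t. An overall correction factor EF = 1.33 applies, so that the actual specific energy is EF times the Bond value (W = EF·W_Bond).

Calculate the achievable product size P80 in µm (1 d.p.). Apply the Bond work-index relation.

Bond:  W = 10 Wi (1/√P − 1/√F)
W_Bond = W / EF = 7.325 / 1.33 = 5.5075 kWh/t
⇒ 1/√P80 = W_Bond/(10 Wi) + 1/√F80
  = 5.5075/(10·10.3) + 1/√2142 = 0.053471 + 0.021607 = 0.075078
P80 = (1/0.075078)² = 13.3195² = 177.41 µm

P80 = 177.4 µm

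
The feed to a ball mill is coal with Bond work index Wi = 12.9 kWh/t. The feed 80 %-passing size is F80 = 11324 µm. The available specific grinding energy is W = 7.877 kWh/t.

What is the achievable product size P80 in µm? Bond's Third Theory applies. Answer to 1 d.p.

W = 10·Wi·(P80^(-½) − F80^(-½))
⇒ 1/√P80 = W/(10·Wi) + 1/√F80
  = 7.8770/(10·12.9) + 1/√11324 = 0.061062 + 0.009397 = 0.070459
P80 = (1/0.070459)² = 14.1926² = 201.43 µm

P80 = 201.4 µm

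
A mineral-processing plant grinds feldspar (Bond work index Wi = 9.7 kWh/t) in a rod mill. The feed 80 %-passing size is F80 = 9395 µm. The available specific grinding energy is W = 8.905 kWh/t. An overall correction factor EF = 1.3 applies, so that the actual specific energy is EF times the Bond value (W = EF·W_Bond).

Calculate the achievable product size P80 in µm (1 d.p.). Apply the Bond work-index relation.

P80 = 152.7 µm

W = 10 Wi (P80^-0.5 − F80^-0.5)
W_Bond = W / EF = 8.905 / 1.3 = 6.8500 kWh/t
⇒ 1/√P80 = W_Bond/(10 Wi) + 1/√F80
  = 6.8500/(10·9.7) + 1/√9395 = 0.070619 + 0.010317 = 0.080936
P80 = (1/0.080936)² = 12.3555² = 152.66 µm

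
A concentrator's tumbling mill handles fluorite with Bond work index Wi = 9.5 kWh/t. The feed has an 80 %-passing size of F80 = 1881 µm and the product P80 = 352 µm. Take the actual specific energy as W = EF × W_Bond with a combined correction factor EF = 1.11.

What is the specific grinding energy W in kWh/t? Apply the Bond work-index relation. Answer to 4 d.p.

W = 3.1891 kWh/t

W = 10 Wi (P80^-0.5 − F80^-0.5)
1/√352 = 0.053300;  1/√1881 = 0.023057
W = 10·9.5·(0.053300 − 0.023057) = 2.8731 kWh/t
With EF = 1.11: W = 2.8731·1.11 = 3.1891 kWh/t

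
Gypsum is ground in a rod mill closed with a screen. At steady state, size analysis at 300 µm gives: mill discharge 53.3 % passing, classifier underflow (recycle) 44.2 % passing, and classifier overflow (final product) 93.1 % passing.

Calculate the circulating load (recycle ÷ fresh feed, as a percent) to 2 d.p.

Mass balance on the −300 µm fraction:
(1+r)·d = r·u + o ⇒ r = (o−d)/(d−u)
r = (93.1 − 53.3)/(53.3 − 44.2) = 39.8/9.1 = 4.3736
CL = 100·r = 437.36 %

CL = 437.36 %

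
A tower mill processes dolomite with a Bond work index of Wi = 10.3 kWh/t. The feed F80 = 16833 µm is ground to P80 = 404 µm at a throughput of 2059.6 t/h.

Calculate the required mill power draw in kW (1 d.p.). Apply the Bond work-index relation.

P = 8919.2 kW

Bond:  W = 10 Wi (1/√P − 1/√F)
W = 10·10.3·(1/√404 − 1/√16833) = 10·10.3·(0.042044) = 4.3306 kWh/t
P = W·T = 4.3306·2059.6 = 8919.2 kW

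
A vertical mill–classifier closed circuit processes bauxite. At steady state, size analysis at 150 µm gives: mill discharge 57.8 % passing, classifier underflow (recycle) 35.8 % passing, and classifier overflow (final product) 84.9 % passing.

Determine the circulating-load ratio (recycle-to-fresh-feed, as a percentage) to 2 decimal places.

Balance %-passing 150 µm (r = R/F):
(1+r)d = ru + o → r = (o−d)/(d−u)
r = (84.9 − 57.8)/(57.8 − 35.8) = 27.1/22.0 = 1.2318
CL = 100·r = 123.18 %

CL = 123.18 %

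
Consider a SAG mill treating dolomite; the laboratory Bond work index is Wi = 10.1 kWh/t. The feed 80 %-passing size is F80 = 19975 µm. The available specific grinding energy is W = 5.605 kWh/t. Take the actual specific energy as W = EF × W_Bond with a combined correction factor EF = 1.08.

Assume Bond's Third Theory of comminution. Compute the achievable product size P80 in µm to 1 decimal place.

P80 = 292.6 µm

Bond:  W = 10 Wi (1/√P − 1/√F)
W_Bond = W / EF = 5.605 / 1.08 = 5.1898 kWh/t
P80^(−½) = W_Bond/(10 Wi) + F80^(−½)
  = 5.1898/(10·10.1) + 1/√19975 = 0.051384 + 0.007075 = 0.058460
P80 = (1/0.058460)² = 17.1058² = 292.61 µm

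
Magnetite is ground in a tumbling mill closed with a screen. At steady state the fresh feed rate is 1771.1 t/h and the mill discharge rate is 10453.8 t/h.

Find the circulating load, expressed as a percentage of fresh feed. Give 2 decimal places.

M = F + R at steady state, so:
R = M − F = 10453.8 − 1771.1 = 8682.7 t/h
CL = 100·R/F = 100·8682.7/1771.1 = 490.24 %

CL = 490.24 %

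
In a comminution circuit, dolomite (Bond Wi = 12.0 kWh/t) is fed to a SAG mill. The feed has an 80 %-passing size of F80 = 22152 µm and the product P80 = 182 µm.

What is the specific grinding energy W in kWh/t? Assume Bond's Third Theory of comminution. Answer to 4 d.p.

W = 10·Wi·[P80^(−½) − F80^(−½)]
1/√182 = 0.074125;  1/√22152 = 0.006719
W = 10·12.0·(0.074125 − 0.006719) = 8.0887 kWh/t

W = 8.0887 kWh/t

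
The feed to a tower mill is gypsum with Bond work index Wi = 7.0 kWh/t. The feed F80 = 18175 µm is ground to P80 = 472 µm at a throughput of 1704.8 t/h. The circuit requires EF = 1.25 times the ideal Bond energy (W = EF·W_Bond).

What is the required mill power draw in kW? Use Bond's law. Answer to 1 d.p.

W = 10 Wi / √P80 − 10 Wi / √F80
W = 10·7.0·(1/√472 − 1/√18175) = 10·7.0·(0.038611) = 2.7028 kWh/t
Corrected W = EF·W_Bond = 1.25·2.7028 = 3.3785 kWh/t
P_mill = W·ṁ = 3.3785·1704.8 = 5759.6 kW

P = 5759.6 kW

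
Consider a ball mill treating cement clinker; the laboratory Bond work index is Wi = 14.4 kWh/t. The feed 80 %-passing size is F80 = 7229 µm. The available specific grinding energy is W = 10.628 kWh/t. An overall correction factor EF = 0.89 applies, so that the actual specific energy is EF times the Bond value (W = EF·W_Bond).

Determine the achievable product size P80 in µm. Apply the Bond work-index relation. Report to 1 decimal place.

P80 = 111.5 µm

W = 10 Wi (P80^-0.5 − F80^-0.5)
W_Bond = W / EF = 10.628 / 0.89 = 11.9416 kWh/t
1/√P80 = 1/√F80 + W_Bond/(10·Wi)
  = 11.9416/(10·14.4) + 1/√7229 = 0.082928 + 0.011761 = 0.094689
P80 = (1/0.094689)² = 10.5609² = 111.53 µm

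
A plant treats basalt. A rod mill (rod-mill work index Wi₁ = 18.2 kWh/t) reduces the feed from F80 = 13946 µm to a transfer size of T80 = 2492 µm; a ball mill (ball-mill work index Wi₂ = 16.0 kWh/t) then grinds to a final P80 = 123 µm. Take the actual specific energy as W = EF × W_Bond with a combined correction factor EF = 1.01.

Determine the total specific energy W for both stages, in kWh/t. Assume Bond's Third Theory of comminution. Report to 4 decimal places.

W = 13.4595 kWh/t

W_Bond = 10·Wi·(1/√P₈₀ − 1/√F₈₀)
Stage 1 (13946→2492 µm, Wi₁=18.2): W₁ = 10·18.2·(0.020032 − 0.008468) = 2.1047 kWh/t
Stage 2 (2492→123 µm, Wi₂=16.0): W₂ = 10·16.0·(0.090167 − 0.020032) = 11.2216 kWh/t
W = W₁ + W₂ = 2.1047 + 11.2216 = 13.3263 kWh/t
With EF = 1.01: W = 13.3263·1.01 = 13.4595 kWh/t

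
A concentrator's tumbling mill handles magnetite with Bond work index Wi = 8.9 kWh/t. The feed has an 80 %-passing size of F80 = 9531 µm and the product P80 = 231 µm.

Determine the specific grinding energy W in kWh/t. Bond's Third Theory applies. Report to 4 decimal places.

W = 4.9441 kWh/t

W = 10·Wi·[P80^(−½) − F80^(−½)]
1/√231 = 0.065795;  1/√9531 = 0.010243
W = 10·8.9·(0.065795 − 0.010243) = 4.9441 kWh/t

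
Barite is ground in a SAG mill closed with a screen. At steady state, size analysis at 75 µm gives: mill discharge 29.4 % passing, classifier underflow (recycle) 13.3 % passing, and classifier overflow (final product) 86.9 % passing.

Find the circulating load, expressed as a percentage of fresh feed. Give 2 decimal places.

Two-product formula at 75 µm:
Fd + Rd = Ru + Fo ⇒ R/F = (o−d)/(d−u)
r = (86.9 − 29.4)/(29.4 − 13.3) = 57.5/16.1 = 3.5714
CL = 100·r = 357.14 %

CL = 357.14 %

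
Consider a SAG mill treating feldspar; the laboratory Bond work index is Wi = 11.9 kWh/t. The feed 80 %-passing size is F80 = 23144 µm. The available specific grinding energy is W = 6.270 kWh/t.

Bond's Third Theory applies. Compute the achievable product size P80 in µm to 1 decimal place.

P80 = 284.7 µm

W = 10·Wi·[P80^(−½) − F80^(−½)]
P80^(−½) = W/(10 Wi) + F80^(−½)
  = 6.2700/(10·11.9) + 1/√23144 = 0.052689 + 0.006573 = 0.059262
P80 = (1/0.059262)² = 16.8741² = 284.74 µm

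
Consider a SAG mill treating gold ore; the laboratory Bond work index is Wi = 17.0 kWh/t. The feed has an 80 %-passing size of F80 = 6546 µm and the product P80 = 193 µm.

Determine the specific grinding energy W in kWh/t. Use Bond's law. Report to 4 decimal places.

W = 10·Wi·(P80^(-½) − F80^(-½))
1/√193 = 0.071982;  1/√6546 = 0.012360
W = 10·17.0·(0.071982 − 0.012360) = 10.1357 kWh/t

W = 10.1357 kWh/t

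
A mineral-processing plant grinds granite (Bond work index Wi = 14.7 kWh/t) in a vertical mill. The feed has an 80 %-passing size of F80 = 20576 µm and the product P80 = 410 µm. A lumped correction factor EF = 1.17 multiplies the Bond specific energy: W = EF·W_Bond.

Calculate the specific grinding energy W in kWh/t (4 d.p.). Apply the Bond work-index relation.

W = 7.2950 kWh/t

Bond: W = 10·Wi·(1/√P80 − 1/√F80)
1/√410 = 0.049386;  1/√20576 = 0.006971
W = 10·14.7·(0.049386 − 0.006971) = 6.2350 kWh/t
Apply correction: 6.2350 × 1.17 = 7.2950 kWh/t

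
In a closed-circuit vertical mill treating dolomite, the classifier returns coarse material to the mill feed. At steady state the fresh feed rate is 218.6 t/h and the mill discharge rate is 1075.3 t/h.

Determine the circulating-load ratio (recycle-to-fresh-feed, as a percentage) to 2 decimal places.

Mill node: discharge = fresh + recycle.
R = M − F = 1075.3 − 218.6 = 856.7 t/h
CL = 100·R/F = 100·856.7/218.6 = 391.90 %

CL = 391.90 %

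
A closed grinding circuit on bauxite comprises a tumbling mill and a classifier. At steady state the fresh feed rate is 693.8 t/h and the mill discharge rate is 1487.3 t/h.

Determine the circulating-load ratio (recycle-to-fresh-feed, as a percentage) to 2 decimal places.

CL = 114.37 %

Discharge = new feed + return, hence
R = M − F = 1487.3 − 693.8 = 793.5 t/h
CL = 100·R/F = 100·793.5/693.8 = 114.37 %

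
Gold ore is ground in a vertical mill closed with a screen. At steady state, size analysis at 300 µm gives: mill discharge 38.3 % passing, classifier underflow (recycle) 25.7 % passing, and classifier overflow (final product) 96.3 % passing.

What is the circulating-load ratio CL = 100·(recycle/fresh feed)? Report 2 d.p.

CL = 460.32 %

Balance %-passing 300 µm (r = R/F):
d + r·d = r·u + o → r(d−u) = o−d
r = (96.3 − 38.3)/(38.3 − 25.7) = 58.0/12.6 = 4.6032
CL = 100·r = 460.32 %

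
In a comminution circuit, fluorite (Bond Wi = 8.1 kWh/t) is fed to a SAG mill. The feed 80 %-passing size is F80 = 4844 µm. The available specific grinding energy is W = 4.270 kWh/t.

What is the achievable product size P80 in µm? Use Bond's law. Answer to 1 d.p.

W = 10 Wi (P80^-0.5 − F80^-0.5)
P80^(−½) = W/(10 Wi) + F80^(−½)
  = 4.2700/(10·8.1) + 1/√4844 = 0.052716 + 0.014368 = 0.067084
P80 = (1/0.067084)² = 14.9067² = 222.21 µm

P80 = 222.2 µm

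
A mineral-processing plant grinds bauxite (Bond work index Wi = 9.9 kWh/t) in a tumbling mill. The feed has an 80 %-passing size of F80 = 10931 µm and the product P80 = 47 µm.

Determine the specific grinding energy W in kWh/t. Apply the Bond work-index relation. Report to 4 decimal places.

W = 10 Wi (1/√P80 − 1/√F80)  [Bond]
1/√47 = 0.145865;  1/√10931 = 0.009565
W = 10·9.9·(0.145865 − 0.009565) = 13.4937 kWh/t

W = 13.4937 kWh/t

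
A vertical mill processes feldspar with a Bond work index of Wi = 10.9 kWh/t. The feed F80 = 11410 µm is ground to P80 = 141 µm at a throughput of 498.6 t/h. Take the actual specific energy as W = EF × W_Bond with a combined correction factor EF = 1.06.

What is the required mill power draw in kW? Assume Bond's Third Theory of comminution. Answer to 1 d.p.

P = 4312.2 kW

W_Bond = 10·Wi·(1/√P₈₀ − 1/√F₈₀)
W = 10·10.9·(1/√141 − 1/√11410) = 10·10.9·(0.074853) = 8.1590 kWh/t
Corrected W = EF·W_Bond = 1.06·8.1590 = 8.6486 kWh/t
Mill draw = 8.6486 × 498.6 = 4312.2 kW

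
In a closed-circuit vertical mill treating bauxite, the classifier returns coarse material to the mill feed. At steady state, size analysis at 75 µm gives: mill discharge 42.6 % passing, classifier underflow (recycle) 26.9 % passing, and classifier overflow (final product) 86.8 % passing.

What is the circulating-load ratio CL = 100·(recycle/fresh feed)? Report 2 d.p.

Let r = R/F. Size balance at 75 µm:
(1+r)·d = r·u + o ⇒ r = (o−d)/(d−u)
r = (86.8 − 42.6)/(42.6 − 26.9) = 44.2/15.7 = 2.8153
CL = 100·r = 281.53 %

CL = 281.53 %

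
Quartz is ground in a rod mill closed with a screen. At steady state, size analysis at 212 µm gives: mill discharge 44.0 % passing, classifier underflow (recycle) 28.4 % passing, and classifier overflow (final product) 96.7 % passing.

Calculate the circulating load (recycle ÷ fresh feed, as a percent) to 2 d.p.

Mass balance on the −212 µm fraction:
r = (o − d)/(d − u)
r = (96.7 − 44.0)/(44.0 − 28.4) = 52.7/15.6 = 3.3782
CL = 100·r = 337.82 %

CL = 337.82 %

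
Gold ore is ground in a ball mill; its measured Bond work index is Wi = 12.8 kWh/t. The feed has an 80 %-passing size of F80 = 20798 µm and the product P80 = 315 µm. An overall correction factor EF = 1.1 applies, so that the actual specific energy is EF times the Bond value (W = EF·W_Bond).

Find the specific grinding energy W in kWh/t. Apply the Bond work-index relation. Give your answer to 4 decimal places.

W = 10 Wi / √P80 − 10 Wi / √F80
1/√315 = 0.056344;  1/√20798 = 0.006934
W = 10·12.8·(0.056344 − 0.006934) = 6.3244 kWh/t
Corrected W = EF·W_Bond = 1.1·6.3244 = 6.9569 kWh/t

W = 6.9569 kWh/t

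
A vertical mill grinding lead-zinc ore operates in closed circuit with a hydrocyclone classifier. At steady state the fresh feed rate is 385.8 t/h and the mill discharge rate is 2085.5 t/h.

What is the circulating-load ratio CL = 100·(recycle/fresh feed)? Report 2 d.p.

CL = 440.57 %

M = F + R at steady state, so:
R = M − F = 2085.5 − 385.8 = 1699.7 t/h
CL = 100·R/F = 100·1699.7/385.8 = 440.57 %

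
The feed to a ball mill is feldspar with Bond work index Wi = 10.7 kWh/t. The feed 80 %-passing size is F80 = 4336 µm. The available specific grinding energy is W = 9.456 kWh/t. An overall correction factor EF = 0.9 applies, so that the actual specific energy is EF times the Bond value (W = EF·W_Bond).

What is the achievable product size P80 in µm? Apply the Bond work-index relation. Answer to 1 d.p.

P80 = 77.8 µm

Bond:  W = 10 Wi (1/√P − 1/√F)
W_Bond = W / EF = 9.456 / 0.9 = 10.5067 kWh/t
P80^-0.5 = F80^-0.5 + W_Bond/(10 Wi)
  = 10.5067/(10·10.7) + 1/√4336 = 0.098193 + 0.015186 = 0.113380
P80 = (1/0.113380)² = 8.8199² = 77.79 µm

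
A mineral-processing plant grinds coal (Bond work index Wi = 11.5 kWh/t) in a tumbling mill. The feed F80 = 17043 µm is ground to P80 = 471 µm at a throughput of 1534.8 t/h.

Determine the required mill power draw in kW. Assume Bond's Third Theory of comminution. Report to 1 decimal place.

W = 10 Wi (1/√P80 − 1/√F80)  [Bond]
W = 10·11.5·(1/√471 − 1/√17043) = 10·11.5·(0.038418) = 4.4180 kWh/t
Power = W × throughput = 4.4180 kWh/t × 1534.8 t/h = 6780.8 kW

P = 6780.8 kW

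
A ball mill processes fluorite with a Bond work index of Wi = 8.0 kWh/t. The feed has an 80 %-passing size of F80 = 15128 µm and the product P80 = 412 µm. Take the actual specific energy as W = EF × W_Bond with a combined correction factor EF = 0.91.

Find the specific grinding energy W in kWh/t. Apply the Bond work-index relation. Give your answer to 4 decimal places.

W = 2.9947 kWh/t

W = 10·Wi·[P80^(−½) − F80^(−½)]
1/√412 = 0.049266;  1/√15128 = 0.008130
W = 10·8.0·(0.049266 − 0.008130) = 3.2909 kWh/t
With EF = 0.91: W = 3.2909·0.91 = 2.9947 kWh/t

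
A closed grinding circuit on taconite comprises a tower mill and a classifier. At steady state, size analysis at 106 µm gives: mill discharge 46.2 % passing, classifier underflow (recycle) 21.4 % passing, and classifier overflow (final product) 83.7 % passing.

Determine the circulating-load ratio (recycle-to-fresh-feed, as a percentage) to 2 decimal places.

CL = 151.21 %

Balance %-passing 106 µm (r = R/F):
Fd + Rd = Ru + Fo ⇒ R/F = (o−d)/(d−u)
r = (83.7 − 46.2)/(46.2 − 21.4) = 37.5/24.8 = 1.5121
CL = 100·r = 151.21 %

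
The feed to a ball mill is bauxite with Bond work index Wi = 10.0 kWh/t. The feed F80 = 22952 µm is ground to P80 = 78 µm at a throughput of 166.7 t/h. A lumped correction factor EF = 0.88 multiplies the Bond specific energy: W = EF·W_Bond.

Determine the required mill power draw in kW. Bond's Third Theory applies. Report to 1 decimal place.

P = 1564.2 kW

W = 10 Wi (P80^-0.5 − F80^-0.5)
W = 10·10.0·(1/√78 − 1/√22952) = 10·10.0·(0.106627) = 10.6627 kWh/t
With EF = 0.88: W = 10.6627·0.88 = 9.3832 kWh/t
P_mill = W·ṁ = 9.3832·166.7 = 1564.2 kW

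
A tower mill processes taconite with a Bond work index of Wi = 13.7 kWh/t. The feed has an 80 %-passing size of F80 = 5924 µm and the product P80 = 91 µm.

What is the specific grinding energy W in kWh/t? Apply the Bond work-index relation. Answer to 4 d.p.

W = 10 Wi / √P80 − 10 Wi / √F80
1/√91 = 0.104828;  1/√5924 = 0.012992
W = 10·13.7·(0.104828 − 0.012992) = 12.5815 kWh/t

W = 12.5815 kWh/t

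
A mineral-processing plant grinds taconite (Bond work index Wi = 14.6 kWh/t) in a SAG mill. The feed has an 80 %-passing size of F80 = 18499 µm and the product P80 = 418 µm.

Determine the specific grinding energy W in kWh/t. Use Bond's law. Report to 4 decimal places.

W = 6.0677 kWh/t

W_Bond = 10·Wi·(1/√P₈₀ − 1/√F₈₀)
1/√418 = 0.048912;  1/√18499 = 0.007352
W = 10·14.6·(0.048912 − 0.007352) = 6.0677 kWh/t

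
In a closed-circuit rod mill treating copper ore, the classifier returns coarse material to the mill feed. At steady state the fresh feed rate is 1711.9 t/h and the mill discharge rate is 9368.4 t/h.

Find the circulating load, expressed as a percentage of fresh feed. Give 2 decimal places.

CL = 447.25 %

M = F + R at steady state, so:
R = M − F = 9368.4 − 1711.9 = 7656.5 t/h
CL = 100·R/F = 100·7656.5/1711.9 = 447.25 %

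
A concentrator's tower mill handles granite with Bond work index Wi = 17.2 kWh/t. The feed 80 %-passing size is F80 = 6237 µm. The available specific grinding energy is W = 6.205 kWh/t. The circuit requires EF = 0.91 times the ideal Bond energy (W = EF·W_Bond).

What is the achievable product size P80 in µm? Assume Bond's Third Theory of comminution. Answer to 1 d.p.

P80 = 365.5 µm

W = 10 Wi (P80^-0.5 − F80^-0.5)
W_Bond = W / EF = 6.205 / 0.91 = 6.8187 kWh/t
⇒ 1/√P80 = W_Bond/(10 Wi) + 1/√F80
  = 6.8187/(10·17.2) + 1/√6237 = 0.039643 + 0.012662 = 0.052306
P80 = (1/0.052306)² = 19.1183² = 365.51 µm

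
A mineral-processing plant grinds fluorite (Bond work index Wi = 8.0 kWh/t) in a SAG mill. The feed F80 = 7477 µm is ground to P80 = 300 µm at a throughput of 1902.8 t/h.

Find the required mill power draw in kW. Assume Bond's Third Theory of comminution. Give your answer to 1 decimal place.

P = 7028.2 kW

W = 10·Wi·(P80^(-½) − F80^(-½))
W = 10·8.0·(1/√300 − 1/√7477) = 10·8.0·(0.046170) = 3.6936 kWh/t
Power = W × throughput = 3.6936 kWh/t × 1902.8 t/h = 7028.2 kW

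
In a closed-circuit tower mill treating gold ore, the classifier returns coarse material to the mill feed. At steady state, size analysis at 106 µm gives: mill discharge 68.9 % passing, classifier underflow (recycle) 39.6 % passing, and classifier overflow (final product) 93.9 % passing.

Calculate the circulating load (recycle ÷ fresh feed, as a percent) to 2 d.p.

Balance %-passing 106 µm (r = R/F):
r = (o − d)/(d − u)
r = (93.9 − 68.9)/(68.9 − 39.6) = 25.0/29.3 = 0.8532
CL = 100·r = 85.32 %

CL = 85.32 %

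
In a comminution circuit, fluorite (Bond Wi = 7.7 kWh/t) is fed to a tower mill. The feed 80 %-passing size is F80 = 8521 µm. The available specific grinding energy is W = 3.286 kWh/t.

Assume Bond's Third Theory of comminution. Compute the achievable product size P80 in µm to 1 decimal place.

W = 10 Wi (1/√P80 − 1/√F80)  [Bond]
1/√P80 = 1/√F80 + W/(10·Wi)
  = 3.2860/(10·7.7) + 1/√8521 = 0.042675 + 0.010833 = 0.053508
P80 = (1/0.053508)² = 18.6886² = 349.26 µm

P80 = 349.3 µm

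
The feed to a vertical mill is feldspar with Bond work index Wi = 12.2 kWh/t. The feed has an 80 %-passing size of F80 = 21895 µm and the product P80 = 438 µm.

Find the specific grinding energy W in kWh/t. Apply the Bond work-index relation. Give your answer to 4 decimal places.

W = 5.0049 kWh/t

W = 10·Wi·[P80^(−½) − F80^(−½)]
1/√438 = 0.047782;  1/√21895 = 0.006758
W = 10·12.2·(0.047782 − 0.006758) = 5.0049 kWh/t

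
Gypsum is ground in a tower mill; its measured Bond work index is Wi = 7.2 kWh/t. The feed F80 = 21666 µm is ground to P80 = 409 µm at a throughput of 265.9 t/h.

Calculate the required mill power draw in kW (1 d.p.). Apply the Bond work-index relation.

P = 816.6 kW

W = 10 Wi / √P80 − 10 Wi / √F80
W = 10·7.2·(1/√409 − 1/√21666) = 10·7.2·(0.042653) = 3.0710 kWh/t
P_mill = W·ṁ = 3.0710·265.9 = 816.6 kW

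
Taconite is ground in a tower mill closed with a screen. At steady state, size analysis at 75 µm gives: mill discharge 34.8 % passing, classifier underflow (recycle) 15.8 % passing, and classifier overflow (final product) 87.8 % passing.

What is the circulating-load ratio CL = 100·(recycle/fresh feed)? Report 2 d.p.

CL = 278.95 %

Balance %-passing 75 µm (r = R/F):
(1+r)·d = r·u + o ⇒ r = (o−d)/(d−u)
r = (87.8 − 34.8)/(34.8 − 15.8) = 53.0/19.0 = 2.7895
CL = 100·r = 278.95 %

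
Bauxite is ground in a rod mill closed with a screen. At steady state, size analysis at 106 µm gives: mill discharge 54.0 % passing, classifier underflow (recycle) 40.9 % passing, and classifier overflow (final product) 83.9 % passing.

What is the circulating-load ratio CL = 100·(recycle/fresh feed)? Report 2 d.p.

CL = 228.24 %

Two-product formula at 106 µm:
Fd + Rd = Ru + Fo ⇒ R/F = (o−d)/(d−u)
r = (83.9 − 54.0)/(54.0 − 40.9) = 29.9/13.1 = 2.2824
CL = 100·r = 228.24 %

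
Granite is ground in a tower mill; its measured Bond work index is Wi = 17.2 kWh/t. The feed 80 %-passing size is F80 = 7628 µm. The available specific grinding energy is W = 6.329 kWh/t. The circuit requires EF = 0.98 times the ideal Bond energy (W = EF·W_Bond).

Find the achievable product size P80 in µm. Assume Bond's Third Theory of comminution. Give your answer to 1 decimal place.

W = 10 Wi (P80^-0.5 − F80^-0.5)
W_Bond = W / EF = 6.329 / 0.98 = 6.4582 kWh/t
P80^-0.5 = F80^-0.5 + W_Bond/(10 Wi)
  = 6.4582/(10·17.2) + 1/√7628 = 0.037547 + 0.011450 = 0.048997
P80 = (1/0.048997)² = 20.4093² = 416.54 µm

P80 = 416.5 µm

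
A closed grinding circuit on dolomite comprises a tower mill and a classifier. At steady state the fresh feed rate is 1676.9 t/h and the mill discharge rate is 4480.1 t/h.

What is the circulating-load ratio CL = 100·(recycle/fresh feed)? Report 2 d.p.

CL = 167.17 %

Mill node: discharge = fresh + recycle.
R = M − F = 4480.1 − 1676.9 = 2803.2 t/h
CL = 100·R/F = 100·2803.2/1676.9 = 167.17 %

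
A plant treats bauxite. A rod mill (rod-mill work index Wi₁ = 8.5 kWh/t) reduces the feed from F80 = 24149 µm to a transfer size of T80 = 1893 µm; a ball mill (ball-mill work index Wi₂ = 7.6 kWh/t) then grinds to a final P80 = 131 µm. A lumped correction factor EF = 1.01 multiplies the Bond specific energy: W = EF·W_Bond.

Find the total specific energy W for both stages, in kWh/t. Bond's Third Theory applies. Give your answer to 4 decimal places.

W = 10·Wi·(P80^(-½) − F80^(-½))
Stage 1 (24149→1893 µm, Wi₁=8.5): W₁ = 10·8.5·(0.022984 − 0.006435) = 1.4067 kWh/t
Stage 2 (1893→131 µm, Wi₂=7.6): W₂ = 10·7.6·(0.087370 − 0.022984) = 4.8934 kWh/t
W = W₁ + W₂ = 1.4067 + 4.8934 = 6.3000 kWh/t
Corrected W = EF·W_Bond = 1.01·6.3000 = 6.3630 kWh/t

W = 6.3630 kWh/t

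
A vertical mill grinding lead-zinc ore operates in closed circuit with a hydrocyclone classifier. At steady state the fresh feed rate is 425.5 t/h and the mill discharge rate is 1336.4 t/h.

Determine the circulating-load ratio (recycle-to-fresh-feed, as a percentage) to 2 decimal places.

CL = 214.08 %

M = F + R at steady state, so:
R = M − F = 1336.4 − 425.5 = 910.9 t/h
CL = 100·R/F = 100·910.9/425.5 = 214.08 %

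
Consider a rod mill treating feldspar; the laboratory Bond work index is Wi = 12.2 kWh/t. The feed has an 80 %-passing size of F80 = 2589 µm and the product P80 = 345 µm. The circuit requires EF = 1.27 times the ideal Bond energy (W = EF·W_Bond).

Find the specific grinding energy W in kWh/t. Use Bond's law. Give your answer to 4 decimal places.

W = 10·Wi·(P80^(-½) − F80^(-½))
1/√345 = 0.053838;  1/√2589 = 0.019653
W = 10·12.2·(0.053838 − 0.019653) = 4.1706 kWh/t
Corrected W = EF·W_Bond = 1.27·4.1706 = 5.2966 kWh/t

W = 5.2966 kWh/t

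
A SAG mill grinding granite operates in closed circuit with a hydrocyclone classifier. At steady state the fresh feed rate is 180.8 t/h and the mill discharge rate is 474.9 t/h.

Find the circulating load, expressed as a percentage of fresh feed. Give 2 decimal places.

Discharge = new feed + return, hence
R = M − F = 474.9 − 180.8 = 294.1 t/h
CL = 100·R/F = 100·294.1/180.8 = 162.67 %

CL = 162.67 %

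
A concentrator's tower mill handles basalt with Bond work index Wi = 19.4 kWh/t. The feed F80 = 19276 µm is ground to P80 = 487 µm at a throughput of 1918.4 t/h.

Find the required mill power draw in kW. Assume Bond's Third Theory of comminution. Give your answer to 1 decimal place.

P = 14184.0 kW

W = 10 Wi (1/√P80 − 1/√F80)  [Bond]
W = 10·19.4·(1/√487 − 1/√19276) = 10·19.4·(0.038112) = 7.3937 kWh/t
Mill draw = 7.3937 × 1918.4 = 14184.0 kW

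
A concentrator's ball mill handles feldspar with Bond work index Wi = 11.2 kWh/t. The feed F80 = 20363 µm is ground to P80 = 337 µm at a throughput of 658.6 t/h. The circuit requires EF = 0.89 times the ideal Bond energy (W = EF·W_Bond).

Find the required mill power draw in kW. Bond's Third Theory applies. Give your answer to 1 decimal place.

W = 10·Wi·[P80^(−½) − F80^(−½)]
W = 10·11.2·(1/√337 − 1/√20363) = 10·11.2·(0.047466) = 5.3162 kWh/t
Apply correction: 5.3162 × 0.89 = 4.7314 kWh/t
Mill draw = 4.7314 × 658.6 = 3116.1 kW

P = 3116.1 kW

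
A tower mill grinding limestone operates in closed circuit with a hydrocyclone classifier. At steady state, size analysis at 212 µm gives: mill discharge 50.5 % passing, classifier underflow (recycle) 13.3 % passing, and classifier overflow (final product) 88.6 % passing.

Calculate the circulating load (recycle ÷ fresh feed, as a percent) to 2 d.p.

Two-product formula at 212 µm:
r = (o − d)/(d − u)
r = (88.6 − 50.5)/(50.5 − 13.3) = 38.1/37.2 = 1.0242
CL = 100·r = 102.42 %

CL = 102.42 %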